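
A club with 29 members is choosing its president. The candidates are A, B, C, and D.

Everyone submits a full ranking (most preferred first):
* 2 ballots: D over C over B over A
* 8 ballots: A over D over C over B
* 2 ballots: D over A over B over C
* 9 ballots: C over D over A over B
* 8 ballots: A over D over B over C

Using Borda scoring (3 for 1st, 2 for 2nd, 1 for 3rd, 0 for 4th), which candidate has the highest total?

A: 2×0 + 8×3 + 2×2 + 9×1 + 8×3 = 61
B: 2×1 + 8×0 + 2×1 + 9×0 + 8×1 = 12
C: 2×2 + 8×1 + 2×0 + 9×3 + 8×0 = 39
D: 2×3 + 8×2 + 2×3 + 9×2 + 8×2 = 62

D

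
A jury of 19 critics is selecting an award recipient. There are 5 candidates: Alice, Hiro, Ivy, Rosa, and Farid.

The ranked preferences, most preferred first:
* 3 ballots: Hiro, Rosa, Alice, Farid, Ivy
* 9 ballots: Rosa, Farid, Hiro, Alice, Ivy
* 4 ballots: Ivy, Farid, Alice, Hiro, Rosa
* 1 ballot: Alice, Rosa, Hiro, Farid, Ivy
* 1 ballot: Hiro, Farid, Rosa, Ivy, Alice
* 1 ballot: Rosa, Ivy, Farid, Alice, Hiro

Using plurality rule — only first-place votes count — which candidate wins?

First-place votes: Alice 1, Hiro 4, Ivy 4, Rosa 10, Farid 0.

Rosa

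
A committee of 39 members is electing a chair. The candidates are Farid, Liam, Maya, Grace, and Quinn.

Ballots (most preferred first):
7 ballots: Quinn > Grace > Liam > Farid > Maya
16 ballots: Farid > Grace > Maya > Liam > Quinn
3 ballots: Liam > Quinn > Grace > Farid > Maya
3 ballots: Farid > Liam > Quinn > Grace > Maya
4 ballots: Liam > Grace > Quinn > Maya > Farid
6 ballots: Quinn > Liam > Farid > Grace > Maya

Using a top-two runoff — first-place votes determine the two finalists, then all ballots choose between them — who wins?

Quinn

Round 1 first-place votes: Farid 19, Liam 7, Maya 0, Grace 0, Quinn 13. Farid and Quinn advance.
Runoff: Farid is ranked above Quinn on 19 ballots, Quinn above Farid on 20.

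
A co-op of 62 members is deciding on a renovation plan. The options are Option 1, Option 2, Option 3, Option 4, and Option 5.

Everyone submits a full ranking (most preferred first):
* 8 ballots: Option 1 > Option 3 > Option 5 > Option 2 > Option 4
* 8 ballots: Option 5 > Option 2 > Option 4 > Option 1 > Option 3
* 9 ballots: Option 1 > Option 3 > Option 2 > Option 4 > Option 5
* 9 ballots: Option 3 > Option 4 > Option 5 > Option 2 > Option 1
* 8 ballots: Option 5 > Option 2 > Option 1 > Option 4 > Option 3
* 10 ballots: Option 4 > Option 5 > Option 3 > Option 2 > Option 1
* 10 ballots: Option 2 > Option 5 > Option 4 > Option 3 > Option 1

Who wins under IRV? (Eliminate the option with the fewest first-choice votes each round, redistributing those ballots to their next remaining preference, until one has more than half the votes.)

Round 1: Option 1 17, Option 2 10, Option 3 9, Option 4 10, Option 5 16. Option 3 eliminated.
Round 2: Option 1 17, Option 2 10, Option 4 19, Option 5 16. Option 2 eliminated.
Round 3: Option 1 17, Option 4 19, Option 5 26. Option 1 eliminated.
Round 4: Option 4 28, Option 5 34. Option 5 has a majority (≥32).

Option 5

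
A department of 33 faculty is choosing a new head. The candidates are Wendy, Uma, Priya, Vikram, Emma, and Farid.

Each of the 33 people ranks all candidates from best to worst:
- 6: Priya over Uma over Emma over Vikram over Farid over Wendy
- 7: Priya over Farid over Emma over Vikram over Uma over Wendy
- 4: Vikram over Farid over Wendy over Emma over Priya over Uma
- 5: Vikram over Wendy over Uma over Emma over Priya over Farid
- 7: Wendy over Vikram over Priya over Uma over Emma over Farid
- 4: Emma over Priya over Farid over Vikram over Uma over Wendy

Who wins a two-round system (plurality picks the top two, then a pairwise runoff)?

Round 1 first-place votes: Wendy 7, Uma 0, Priya 13, Vikram 9, Emma 4, Farid 0. Priya and Vikram advance.
Runoff: Priya is ranked above Vikram on 17 ballots, Vikram above Priya on 16.

Priya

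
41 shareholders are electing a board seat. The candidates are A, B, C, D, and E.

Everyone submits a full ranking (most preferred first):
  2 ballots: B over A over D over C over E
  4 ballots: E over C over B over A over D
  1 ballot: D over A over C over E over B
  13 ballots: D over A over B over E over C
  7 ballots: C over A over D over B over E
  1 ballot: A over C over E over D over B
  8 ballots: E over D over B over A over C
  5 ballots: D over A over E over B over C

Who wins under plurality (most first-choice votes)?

First-place votes: A 1, B 2, C 7, D 19, E 12.

D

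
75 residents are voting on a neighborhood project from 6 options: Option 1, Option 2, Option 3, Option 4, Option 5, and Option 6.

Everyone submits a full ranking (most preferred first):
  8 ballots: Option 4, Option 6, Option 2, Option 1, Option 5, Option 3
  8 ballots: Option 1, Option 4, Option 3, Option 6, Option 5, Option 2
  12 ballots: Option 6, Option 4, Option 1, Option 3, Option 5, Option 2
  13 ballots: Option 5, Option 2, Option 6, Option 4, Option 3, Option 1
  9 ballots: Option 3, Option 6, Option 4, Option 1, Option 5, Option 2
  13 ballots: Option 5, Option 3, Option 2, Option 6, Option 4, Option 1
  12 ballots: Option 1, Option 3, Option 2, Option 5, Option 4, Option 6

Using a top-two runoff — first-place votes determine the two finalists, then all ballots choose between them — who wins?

Round 1 first-place votes: Option 1 20, Option 2 0, Option 3 9, Option 4 8, Option 5 26, Option 6 12. Option 5 and Option 1 advance.
Runoff: Option 5 is ranked above Option 1 on 26 ballots, Option 1 above Option 5 on 49.

Option 1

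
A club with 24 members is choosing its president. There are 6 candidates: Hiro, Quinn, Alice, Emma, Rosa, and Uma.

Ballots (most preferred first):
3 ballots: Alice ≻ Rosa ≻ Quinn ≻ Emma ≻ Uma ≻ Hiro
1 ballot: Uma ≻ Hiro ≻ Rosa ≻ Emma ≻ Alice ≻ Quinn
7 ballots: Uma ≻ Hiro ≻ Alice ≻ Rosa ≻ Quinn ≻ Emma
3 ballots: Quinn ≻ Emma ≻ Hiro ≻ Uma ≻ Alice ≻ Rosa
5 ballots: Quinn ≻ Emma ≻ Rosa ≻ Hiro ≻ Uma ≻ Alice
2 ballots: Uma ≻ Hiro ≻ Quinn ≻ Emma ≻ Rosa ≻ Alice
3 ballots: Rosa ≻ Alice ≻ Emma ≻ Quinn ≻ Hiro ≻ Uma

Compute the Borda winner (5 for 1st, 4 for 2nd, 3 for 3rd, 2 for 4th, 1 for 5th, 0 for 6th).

Quinn

Hiro: 3×0 + 1×4 + 7×4 + 3×3 + 5×2 + 2×4 + 3×1 = 62
Quinn: 3×3 + 1×0 + 7×1 + 3×5 + 5×5 + 2×3 + 3×2 = 68
Alice: 3×5 + 1×1 + 7×3 + 3×1 + 5×0 + 2×0 + 3×4 = 52
Emma: 3×2 + 1×2 + 7×0 + 3×4 + 5×4 + 2×2 + 3×3 = 53
Rosa: 3×4 + 1×3 + 7×2 + 3×0 + 5×3 + 2×1 + 3×5 = 61
Uma: 3×1 + 1×5 + 7×5 + 3×2 + 5×1 + 2×5 + 3×0 = 64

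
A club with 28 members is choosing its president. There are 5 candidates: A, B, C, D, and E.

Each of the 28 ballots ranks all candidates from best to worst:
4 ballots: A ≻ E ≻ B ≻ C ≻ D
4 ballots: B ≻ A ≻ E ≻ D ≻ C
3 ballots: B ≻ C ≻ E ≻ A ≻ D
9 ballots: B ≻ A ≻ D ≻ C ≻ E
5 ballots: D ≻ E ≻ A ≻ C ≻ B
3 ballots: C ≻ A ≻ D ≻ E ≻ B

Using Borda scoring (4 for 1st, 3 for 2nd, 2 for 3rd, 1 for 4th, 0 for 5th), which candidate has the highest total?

A

A: 4×4 + 4×3 + 3×1 + 9×3 + 5×2 + 3×3 = 77
B: 4×2 + 4×4 + 3×4 + 9×4 + 5×0 + 3×0 = 72
C: 4×1 + 4×0 + 3×3 + 9×1 + 5×1 + 3×4 = 39
D: 4×0 + 4×1 + 3×0 + 9×2 + 5×4 + 3×2 = 48
E: 4×3 + 4×2 + 3×2 + 9×0 + 5×3 + 3×1 = 44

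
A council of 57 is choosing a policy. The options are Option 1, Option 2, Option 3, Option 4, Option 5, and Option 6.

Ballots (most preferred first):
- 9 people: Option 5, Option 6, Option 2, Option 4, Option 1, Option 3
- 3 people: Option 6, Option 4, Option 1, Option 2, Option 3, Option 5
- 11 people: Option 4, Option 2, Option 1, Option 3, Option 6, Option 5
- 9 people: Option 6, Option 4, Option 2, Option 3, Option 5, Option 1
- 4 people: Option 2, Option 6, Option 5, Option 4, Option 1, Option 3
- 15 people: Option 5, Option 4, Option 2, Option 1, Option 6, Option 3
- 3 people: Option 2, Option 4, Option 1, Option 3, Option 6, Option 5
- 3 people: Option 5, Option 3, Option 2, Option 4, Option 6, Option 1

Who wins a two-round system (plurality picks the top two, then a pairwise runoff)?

Option 6

Round 1 first-place votes: Option 1 0, Option 2 7, Option 3 0, Option 4 11, Option 5 27, Option 6 12. Option 5 and Option 6 advance.
Runoff: Option 5 is ranked above Option 6 on 27 ballots, Option 6 above Option 5 on 30.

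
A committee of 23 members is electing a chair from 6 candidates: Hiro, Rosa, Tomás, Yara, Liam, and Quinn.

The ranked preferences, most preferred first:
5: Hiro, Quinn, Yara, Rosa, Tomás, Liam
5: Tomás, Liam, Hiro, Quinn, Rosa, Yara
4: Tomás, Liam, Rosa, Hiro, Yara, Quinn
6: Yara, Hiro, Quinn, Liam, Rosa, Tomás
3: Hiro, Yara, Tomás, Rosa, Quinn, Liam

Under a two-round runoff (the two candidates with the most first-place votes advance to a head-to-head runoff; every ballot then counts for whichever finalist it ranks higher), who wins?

Round 1 first-place votes: Hiro 8, Rosa 0, Tomás 9, Yara 6, Liam 0, Quinn 0. Tomás and Hiro advance.
Runoff: Tomás is ranked above Hiro on 9 ballots, Hiro above Tomás on 14.

Hiro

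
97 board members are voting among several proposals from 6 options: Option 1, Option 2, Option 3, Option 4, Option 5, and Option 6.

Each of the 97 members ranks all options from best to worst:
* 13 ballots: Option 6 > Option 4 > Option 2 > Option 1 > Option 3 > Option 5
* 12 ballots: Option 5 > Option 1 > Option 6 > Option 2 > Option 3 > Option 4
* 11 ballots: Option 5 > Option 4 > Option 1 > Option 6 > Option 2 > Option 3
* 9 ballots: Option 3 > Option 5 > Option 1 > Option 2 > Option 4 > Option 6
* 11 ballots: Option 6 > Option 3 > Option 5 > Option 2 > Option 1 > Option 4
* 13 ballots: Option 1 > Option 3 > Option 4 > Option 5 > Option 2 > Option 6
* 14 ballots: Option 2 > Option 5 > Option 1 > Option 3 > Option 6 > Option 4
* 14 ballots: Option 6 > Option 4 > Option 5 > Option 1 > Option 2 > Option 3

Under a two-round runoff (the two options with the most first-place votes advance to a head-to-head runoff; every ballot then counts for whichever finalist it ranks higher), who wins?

Option 5

Round 1 first-place votes: Option 1 13, Option 2 14, Option 3 9, Option 4 0, Option 5 23, Option 6 38. Option 6 and Option 5 advance.
Runoff: Option 6 is ranked above Option 5 on 38 ballots, Option 5 above Option 6 on 59.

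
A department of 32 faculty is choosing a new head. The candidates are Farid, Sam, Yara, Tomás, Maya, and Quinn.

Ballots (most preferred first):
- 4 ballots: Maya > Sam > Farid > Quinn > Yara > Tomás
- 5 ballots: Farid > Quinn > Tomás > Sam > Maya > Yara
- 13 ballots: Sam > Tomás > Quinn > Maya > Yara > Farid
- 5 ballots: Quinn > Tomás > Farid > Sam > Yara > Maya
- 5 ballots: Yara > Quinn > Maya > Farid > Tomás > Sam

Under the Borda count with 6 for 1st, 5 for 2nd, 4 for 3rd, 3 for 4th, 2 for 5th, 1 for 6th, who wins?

Quinn

Farid: 4×4 + 5×6 + 13×1 + 5×4 + 5×3 = 94
Sam: 4×5 + 5×3 + 13×6 + 5×3 + 5×1 = 133
Yara: 4×2 + 5×1 + 13×2 + 5×2 + 5×6 = 79
Tomás: 4×1 + 5×4 + 13×5 + 5×5 + 5×2 = 124
Maya: 4×6 + 5×2 + 13×3 + 5×1 + 5×4 = 98
Quinn: 4×3 + 5×5 + 13×4 + 5×6 + 5×5 = 144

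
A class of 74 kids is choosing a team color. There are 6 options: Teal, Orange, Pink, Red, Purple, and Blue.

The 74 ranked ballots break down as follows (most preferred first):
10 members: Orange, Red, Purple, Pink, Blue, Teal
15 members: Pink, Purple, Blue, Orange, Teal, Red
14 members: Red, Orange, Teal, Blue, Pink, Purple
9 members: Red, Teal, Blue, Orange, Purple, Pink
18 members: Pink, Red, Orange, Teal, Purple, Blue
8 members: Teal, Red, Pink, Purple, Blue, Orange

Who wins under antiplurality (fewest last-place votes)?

Orange

Last-place votes: Teal 10, Orange 8, Pink 9, Red 15, Purple 14, Blue 18.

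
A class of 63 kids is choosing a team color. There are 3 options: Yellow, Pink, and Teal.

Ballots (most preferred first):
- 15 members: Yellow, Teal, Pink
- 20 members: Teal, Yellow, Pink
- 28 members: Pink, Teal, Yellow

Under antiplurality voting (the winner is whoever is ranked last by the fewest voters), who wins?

Last-place votes: Yellow 28, Pink 35, Teal 0.

Teal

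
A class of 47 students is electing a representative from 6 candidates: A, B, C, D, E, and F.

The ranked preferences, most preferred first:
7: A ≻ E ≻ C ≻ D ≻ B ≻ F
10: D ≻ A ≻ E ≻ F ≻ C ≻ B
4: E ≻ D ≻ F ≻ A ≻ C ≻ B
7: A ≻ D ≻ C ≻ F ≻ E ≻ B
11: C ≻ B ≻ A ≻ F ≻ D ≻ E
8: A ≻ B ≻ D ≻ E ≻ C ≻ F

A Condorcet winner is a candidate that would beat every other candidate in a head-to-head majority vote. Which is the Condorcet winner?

A

A vs B: 36–11
A vs C: 36–11
A vs D: 33–14
A vs E: 43–4
A vs F: 43–4
A beats every other candidate.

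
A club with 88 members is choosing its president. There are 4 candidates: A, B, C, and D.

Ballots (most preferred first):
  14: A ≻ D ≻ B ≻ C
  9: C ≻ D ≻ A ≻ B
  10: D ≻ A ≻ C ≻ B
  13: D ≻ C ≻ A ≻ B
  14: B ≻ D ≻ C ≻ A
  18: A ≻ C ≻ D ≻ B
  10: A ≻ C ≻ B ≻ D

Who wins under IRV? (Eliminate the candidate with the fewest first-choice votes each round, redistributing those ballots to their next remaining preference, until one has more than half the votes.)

D

Round 1: A 42, B 14, C 9, D 23. C eliminated.
Round 2: A 42, B 14, D 32. B eliminated.
Round 3: A 42, D 46. D has a majority (≥45).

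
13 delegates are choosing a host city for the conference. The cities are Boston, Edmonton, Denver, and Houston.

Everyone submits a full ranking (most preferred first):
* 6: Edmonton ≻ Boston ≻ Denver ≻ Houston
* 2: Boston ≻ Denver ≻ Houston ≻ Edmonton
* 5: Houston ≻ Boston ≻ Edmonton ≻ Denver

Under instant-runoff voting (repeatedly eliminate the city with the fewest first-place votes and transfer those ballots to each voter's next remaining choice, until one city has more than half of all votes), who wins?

Houston

Round 1: Boston 2, Edmonton 6, Denver 0, Houston 5. Denver eliminated.
Round 2: Boston 2, Edmonton 6, Houston 5. Boston eliminated.
Round 3: Edmonton 6, Houston 7. Houston has a majority (≥7).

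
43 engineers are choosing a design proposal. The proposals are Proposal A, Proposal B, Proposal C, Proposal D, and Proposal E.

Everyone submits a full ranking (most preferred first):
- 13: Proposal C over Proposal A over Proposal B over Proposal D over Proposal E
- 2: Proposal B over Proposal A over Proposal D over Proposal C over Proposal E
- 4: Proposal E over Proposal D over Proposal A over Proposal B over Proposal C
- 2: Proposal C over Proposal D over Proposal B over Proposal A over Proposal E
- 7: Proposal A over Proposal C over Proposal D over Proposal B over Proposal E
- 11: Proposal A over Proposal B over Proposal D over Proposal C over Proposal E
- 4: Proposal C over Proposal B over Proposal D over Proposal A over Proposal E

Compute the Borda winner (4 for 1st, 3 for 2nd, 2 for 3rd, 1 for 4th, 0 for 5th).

Proposal A

Proposal A: 13×3 + 2×3 + 4×2 + 2×1 + 7×4 + 11×4 + 4×1 = 131
Proposal B: 13×2 + 2×4 + 4×1 + 2×2 + 7×1 + 11×3 + 4×3 = 94
Proposal C: 13×4 + 2×1 + 4×0 + 2×4 + 7×3 + 11×1 + 4×4 = 110
Proposal D: 13×1 + 2×2 + 4×3 + 2×3 + 7×2 + 11×2 + 4×2 = 79
Proposal E: 13×0 + 2×0 + 4×4 + 2×0 + 7×0 + 11×0 + 4×0 = 16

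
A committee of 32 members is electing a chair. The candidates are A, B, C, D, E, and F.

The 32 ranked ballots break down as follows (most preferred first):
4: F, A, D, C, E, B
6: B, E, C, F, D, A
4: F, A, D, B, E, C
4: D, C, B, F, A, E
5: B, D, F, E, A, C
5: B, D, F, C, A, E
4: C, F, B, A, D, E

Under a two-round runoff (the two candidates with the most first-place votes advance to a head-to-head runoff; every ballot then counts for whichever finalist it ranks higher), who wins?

Round 1 first-place votes: A 0, B 16, C 4, D 4, E 0, F 8. B and F advance.
Runoff: B is ranked above F on 20 ballots, F above B on 12.

B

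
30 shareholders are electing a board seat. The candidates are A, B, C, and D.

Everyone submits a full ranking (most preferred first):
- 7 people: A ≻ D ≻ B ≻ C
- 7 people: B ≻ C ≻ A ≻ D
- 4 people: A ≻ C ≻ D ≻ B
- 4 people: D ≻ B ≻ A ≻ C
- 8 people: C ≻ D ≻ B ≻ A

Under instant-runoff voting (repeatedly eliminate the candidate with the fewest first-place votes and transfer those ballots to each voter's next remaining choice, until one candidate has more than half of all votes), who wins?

B

Round 1: A 11, B 7, C 8, D 4. D eliminated.
Round 2: A 11, B 11, C 8. C eliminated.
Round 3: A 11, B 19. B has a majority (≥16).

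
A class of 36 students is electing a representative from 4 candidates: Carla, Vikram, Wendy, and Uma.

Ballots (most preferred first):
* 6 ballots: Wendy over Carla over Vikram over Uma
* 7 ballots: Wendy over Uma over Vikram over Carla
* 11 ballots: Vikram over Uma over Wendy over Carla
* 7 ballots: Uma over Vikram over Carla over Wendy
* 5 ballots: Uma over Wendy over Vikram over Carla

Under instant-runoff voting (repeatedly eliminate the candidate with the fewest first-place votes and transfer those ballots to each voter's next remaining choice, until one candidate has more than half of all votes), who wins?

Uma

Round 1: Carla 0, Vikram 11, Wendy 13, Uma 12. Carla eliminated.
Round 2: Vikram 11, Wendy 13, Uma 12. Vikram eliminated.
Round 3: Wendy 13, Uma 23. Uma has a majority (≥19).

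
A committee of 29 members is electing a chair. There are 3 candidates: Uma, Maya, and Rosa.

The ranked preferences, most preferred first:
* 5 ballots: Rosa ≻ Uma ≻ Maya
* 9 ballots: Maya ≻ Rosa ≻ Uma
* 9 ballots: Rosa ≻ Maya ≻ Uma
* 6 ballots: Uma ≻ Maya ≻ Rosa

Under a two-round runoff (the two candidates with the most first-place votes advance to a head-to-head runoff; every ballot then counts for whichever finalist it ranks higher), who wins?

Round 1 first-place votes: Uma 6, Maya 9, Rosa 14. Rosa and Maya advance.
Runoff: Rosa is ranked above Maya on 14 ballots, Maya above Rosa on 15.

Maya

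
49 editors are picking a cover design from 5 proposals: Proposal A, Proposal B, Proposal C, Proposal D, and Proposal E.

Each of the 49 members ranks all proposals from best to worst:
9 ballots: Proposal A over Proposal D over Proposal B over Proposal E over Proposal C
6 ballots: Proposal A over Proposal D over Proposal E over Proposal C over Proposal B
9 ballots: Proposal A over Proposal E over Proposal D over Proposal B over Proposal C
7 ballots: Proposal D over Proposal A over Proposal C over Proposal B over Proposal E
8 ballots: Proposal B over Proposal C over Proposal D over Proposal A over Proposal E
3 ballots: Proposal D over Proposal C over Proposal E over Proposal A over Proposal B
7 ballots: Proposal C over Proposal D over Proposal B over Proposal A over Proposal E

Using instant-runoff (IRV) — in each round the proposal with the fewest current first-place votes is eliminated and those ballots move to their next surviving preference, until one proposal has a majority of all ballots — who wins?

Round 1: Proposal A 24, Proposal B 8, Proposal C 7, Proposal D 10, Proposal E 0. Proposal E eliminated.
Round 2: Proposal A 24, Proposal B 8, Proposal C 7, Proposal D 10. Proposal C eliminated.
Round 3: Proposal A 24, Proposal B 8, Proposal D 17. Proposal B eliminated.
Round 4: Proposal A 24, Proposal D 25. Proposal D has a majority (≥25).

Proposal D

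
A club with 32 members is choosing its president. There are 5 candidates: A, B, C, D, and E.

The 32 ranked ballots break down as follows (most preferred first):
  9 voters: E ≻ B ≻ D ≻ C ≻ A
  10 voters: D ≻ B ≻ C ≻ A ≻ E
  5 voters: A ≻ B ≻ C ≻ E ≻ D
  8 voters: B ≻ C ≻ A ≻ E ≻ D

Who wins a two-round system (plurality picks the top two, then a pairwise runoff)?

E

Round 1 first-place votes: A 5, B 8, C 0, D 10, E 9. D and E advance.
Runoff: D is ranked above E on 10 ballots, E above D on 22.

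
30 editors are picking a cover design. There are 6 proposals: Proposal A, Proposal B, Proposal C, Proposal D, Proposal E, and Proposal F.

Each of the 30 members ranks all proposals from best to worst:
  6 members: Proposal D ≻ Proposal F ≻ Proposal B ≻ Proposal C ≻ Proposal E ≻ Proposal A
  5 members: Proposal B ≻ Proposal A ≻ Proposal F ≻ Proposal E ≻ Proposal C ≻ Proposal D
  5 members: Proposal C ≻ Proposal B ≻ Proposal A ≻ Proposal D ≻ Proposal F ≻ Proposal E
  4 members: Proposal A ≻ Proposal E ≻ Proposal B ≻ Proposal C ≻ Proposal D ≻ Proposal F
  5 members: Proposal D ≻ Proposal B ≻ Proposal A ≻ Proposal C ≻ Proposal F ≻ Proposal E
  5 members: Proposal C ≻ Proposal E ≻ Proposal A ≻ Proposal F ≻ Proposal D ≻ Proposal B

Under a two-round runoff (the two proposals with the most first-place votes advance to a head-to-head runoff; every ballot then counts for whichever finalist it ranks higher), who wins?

Round 1 first-place votes: Proposal A 4, Proposal B 5, Proposal C 10, Proposal D 11, Proposal E 0, Proposal F 0. Proposal D and Proposal C advance.
Runoff: Proposal D is ranked above Proposal C on 11 ballots, Proposal C above Proposal D on 19.

Proposal C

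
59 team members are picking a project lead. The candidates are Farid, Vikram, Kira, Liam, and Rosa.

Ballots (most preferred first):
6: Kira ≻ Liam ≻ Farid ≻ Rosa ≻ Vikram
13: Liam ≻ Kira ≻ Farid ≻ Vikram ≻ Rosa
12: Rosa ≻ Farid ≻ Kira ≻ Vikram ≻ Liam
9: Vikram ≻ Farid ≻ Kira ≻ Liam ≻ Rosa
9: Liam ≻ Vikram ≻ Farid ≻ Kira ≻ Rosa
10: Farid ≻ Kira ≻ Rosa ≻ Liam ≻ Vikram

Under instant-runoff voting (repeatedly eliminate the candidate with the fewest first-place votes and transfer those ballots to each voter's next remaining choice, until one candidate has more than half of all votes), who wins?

Farid

Round 1: Farid 10, Vikram 9, Kira 6, Liam 22, Rosa 12. Kira eliminated.
Round 2: Farid 10, Vikram 9, Liam 28, Rosa 12. Vikram eliminated.
Round 3: Farid 19, Liam 28, Rosa 12. Rosa eliminated.
Round 4: Farid 31, Liam 28. Farid has a majority (≥30).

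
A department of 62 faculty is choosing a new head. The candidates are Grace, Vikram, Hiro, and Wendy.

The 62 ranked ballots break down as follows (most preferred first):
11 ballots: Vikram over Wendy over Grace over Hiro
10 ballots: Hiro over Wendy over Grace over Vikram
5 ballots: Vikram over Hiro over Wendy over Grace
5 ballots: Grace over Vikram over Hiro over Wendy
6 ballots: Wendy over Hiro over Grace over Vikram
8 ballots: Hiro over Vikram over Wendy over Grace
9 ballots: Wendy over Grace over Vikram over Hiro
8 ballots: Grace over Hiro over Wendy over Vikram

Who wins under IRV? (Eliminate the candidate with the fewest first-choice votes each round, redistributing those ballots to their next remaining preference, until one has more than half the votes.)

Hiro

Round 1: Grace 13, Vikram 16, Hiro 18, Wendy 15. Grace eliminated.
Round 2: Vikram 21, Hiro 26, Wendy 15. Wendy eliminated.
Round 3: Vikram 30, Hiro 32. Hiro has a majority (≥32).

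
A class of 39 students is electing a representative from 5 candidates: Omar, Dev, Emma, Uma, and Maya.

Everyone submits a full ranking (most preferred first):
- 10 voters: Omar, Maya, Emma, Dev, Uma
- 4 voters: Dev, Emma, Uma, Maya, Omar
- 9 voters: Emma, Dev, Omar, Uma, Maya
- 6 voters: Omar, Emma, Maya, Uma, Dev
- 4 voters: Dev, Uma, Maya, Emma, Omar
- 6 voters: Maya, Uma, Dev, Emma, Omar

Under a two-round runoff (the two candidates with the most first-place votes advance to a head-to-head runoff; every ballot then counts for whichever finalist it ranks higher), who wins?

Round 1 first-place votes: Omar 16, Dev 8, Emma 9, Uma 0, Maya 6. Omar and Emma advance.
Runoff: Omar is ranked above Emma on 16 ballots, Emma above Omar on 23.

Emma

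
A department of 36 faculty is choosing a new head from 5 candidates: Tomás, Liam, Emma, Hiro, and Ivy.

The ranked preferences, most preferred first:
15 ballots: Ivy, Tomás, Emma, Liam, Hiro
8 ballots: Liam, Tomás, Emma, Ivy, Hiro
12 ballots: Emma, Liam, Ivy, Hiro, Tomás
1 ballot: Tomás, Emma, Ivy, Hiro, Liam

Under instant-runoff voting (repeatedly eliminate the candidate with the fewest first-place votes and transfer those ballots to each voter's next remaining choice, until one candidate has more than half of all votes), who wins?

Round 1: Tomás 1, Liam 8, Emma 12, Hiro 0, Ivy 15. Hiro eliminated.
Round 2: Tomás 1, Liam 8, Emma 12, Ivy 15. Tomás eliminated.
Round 3: Liam 8, Emma 13, Ivy 15. Liam eliminated.
Round 4: Emma 21, Ivy 15. Emma has a majority (≥19).

Emma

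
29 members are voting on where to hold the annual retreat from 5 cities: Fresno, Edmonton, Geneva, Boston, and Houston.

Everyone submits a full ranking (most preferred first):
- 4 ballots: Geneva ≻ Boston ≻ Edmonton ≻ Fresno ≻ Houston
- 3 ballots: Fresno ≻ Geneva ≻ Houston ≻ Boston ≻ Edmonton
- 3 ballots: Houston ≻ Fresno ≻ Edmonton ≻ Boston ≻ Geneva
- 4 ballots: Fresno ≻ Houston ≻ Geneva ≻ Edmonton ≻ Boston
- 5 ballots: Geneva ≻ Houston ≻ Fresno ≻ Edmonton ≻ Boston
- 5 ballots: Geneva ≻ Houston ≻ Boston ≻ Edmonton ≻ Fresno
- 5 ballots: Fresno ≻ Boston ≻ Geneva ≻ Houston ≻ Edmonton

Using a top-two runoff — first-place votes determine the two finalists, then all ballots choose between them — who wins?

Round 1 first-place votes: Fresno 12, Edmonton 0, Geneva 14, Boston 0, Houston 3. Geneva and Fresno advance.
Runoff: Geneva is ranked above Fresno on 14 ballots, Fresno above Geneva on 15.

Fresno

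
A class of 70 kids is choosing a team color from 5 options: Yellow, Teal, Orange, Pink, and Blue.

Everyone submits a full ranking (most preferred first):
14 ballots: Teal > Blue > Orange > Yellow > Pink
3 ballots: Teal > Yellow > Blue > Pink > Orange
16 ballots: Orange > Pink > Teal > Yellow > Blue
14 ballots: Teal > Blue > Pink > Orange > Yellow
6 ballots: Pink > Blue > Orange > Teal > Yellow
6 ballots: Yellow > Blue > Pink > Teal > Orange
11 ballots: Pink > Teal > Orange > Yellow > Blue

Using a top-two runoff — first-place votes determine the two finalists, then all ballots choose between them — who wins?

Pink

Round 1 first-place votes: Yellow 6, Teal 31, Orange 16, Pink 17, Blue 0. Teal and Pink advance.
Runoff: Teal is ranked above Pink on 31 ballots, Pink above Teal on 39.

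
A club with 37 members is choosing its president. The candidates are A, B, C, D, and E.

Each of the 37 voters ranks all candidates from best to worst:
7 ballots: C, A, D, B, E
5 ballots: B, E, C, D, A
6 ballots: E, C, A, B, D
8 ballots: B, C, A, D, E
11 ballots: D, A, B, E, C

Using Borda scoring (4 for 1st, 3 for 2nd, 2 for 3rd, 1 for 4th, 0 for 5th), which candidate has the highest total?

A: 7×3 + 5×0 + 6×2 + 8×2 + 11×3 = 82
B: 7×1 + 5×4 + 6×1 + 8×4 + 11×2 = 87
C: 7×4 + 5×2 + 6×3 + 8×3 + 11×0 = 80
D: 7×2 + 5×1 + 6×0 + 8×1 + 11×4 = 71
E: 7×0 + 5×3 + 6×4 + 8×0 + 11×1 = 50

B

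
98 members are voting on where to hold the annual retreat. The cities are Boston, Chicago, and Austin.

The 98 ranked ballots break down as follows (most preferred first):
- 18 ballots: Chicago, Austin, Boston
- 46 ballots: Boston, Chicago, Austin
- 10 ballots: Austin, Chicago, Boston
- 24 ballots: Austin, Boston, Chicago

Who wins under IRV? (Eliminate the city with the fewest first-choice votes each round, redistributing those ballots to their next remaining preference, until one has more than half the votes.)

Round 1: Boston 46, Chicago 18, Austin 34. Chicago eliminated.
Round 2: Boston 46, Austin 52. Austin has a majority (≥50).

Austin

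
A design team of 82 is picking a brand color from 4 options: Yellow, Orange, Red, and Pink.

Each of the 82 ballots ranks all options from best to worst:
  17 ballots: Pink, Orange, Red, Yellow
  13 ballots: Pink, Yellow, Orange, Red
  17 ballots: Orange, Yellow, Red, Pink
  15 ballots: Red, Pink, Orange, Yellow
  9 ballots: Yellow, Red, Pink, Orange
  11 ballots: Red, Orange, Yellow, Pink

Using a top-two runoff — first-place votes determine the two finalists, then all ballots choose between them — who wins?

Red

Round 1 first-place votes: Yellow 9, Orange 17, Red 26, Pink 30. Pink and Red advance.
Runoff: Pink is ranked above Red on 30 ballots, Red above Pink on 52.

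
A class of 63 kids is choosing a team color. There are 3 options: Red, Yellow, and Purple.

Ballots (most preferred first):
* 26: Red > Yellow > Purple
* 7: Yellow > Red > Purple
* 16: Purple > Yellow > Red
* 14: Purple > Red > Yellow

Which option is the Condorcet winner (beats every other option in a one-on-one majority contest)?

Red

Red vs Yellow: 40–23
Red vs Purple: 33–30
Red beats every other option.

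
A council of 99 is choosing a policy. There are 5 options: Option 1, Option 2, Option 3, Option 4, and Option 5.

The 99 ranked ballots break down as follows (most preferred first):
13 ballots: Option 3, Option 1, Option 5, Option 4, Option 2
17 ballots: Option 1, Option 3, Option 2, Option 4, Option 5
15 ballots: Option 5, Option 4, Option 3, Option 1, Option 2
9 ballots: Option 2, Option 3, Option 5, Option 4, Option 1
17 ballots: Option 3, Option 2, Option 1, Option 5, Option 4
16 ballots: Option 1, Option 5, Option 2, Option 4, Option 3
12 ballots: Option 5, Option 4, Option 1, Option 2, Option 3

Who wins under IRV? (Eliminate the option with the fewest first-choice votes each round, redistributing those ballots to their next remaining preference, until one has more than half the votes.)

Option 3

Round 1: Option 1 33, Option 2 9, Option 3 30, Option 4 0, Option 5 27. Option 4 eliminated.
Round 2: Option 1 33, Option 2 9, Option 3 30, Option 5 27. Option 2 eliminated.
Round 3: Option 1 33, Option 3 39, Option 5 27. Option 5 eliminated.
Round 4: Option 1 45, Option 3 54. Option 3 has a majority (≥50).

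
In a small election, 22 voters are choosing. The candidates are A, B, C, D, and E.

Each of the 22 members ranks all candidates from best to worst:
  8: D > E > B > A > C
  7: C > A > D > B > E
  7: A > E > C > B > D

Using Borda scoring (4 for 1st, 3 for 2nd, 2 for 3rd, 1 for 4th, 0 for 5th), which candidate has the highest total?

A

A: 8×1 + 7×3 + 7×4 = 57
B: 8×2 + 7×1 + 7×1 = 30
C: 8×0 + 7×4 + 7×2 = 42
D: 8×4 + 7×2 + 7×0 = 46
E: 8×3 + 7×0 + 7×3 = 45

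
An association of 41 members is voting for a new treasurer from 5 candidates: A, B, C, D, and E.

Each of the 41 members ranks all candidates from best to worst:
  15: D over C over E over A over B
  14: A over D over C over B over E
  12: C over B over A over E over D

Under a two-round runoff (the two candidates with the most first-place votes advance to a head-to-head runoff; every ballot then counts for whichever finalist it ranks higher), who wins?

Round 1 first-place votes: A 14, B 0, C 12, D 15, E 0. D and A advance.
Runoff: D is ranked above A on 15 ballots, A above D on 26.

A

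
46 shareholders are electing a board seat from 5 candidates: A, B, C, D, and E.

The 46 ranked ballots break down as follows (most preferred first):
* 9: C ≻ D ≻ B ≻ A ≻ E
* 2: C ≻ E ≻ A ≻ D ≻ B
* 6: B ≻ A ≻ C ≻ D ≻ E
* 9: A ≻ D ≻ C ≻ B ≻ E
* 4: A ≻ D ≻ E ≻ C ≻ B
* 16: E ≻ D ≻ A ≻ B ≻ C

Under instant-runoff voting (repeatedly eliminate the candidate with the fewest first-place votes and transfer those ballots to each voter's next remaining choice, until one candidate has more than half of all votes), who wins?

Round 1: A 13, B 6, C 11, D 0, E 16. D eliminated.
Round 2: A 13, B 6, C 11, E 16. B eliminated.
Round 3: A 19, C 11, E 16. C eliminated.
Round 4: A 28, E 18. A has a majority (≥24).

A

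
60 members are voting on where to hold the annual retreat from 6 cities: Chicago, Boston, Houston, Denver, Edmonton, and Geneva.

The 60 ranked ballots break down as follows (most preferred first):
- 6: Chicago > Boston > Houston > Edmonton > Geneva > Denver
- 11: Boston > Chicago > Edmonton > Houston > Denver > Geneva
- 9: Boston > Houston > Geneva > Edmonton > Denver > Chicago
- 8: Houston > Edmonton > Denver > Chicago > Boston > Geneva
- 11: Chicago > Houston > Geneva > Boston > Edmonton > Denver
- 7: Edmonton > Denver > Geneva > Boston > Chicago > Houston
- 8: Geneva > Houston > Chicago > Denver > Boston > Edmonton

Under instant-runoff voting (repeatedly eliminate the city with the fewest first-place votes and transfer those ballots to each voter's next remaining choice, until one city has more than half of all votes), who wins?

Chicago

Round 1: Chicago 17, Boston 20, Houston 8, Denver 0, Edmonton 7, Geneva 8. Denver eliminated.
Round 2: Chicago 17, Boston 20, Houston 8, Edmonton 7, Geneva 8. Edmonton eliminated.
Round 3: Chicago 17, Boston 20, Houston 8, Geneva 15. Houston eliminated.
Round 4: Chicago 25, Boston 20, Geneva 15. Geneva eliminated.
Round 5: Chicago 33, Boston 27. Chicago has a majority (≥31).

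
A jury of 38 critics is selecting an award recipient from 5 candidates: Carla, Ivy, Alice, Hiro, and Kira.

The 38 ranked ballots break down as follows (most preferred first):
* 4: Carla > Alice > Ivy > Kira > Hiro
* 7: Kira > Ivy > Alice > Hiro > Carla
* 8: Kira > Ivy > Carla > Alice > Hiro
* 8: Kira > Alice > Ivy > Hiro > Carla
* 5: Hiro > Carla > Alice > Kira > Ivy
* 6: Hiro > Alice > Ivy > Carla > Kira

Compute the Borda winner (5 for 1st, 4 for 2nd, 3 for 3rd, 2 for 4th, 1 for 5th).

Carla: 4×5 + 7×1 + 8×3 + 8×1 + 5×4 + 6×2 = 91
Ivy: 4×3 + 7×4 + 8×4 + 8×3 + 5×1 + 6×3 = 119
Alice: 4×4 + 7×3 + 8×2 + 8×4 + 5×3 + 6×4 = 124
Hiro: 4×1 + 7×2 + 8×1 + 8×2 + 5×5 + 6×5 = 97
Kira: 4×2 + 7×5 + 8×5 + 8×5 + 5×2 + 6×1 = 139

Kira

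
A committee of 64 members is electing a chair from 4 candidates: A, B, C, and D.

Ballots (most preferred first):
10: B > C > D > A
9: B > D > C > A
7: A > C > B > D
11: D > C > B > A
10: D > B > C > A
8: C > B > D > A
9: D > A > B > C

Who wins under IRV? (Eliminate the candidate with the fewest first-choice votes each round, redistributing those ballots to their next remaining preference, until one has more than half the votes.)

Round 1: A 7, B 19, C 8, D 30. A eliminated.
Round 2: B 19, C 15, D 30. C eliminated.
Round 3: B 34, D 30. B has a majority (≥33).

B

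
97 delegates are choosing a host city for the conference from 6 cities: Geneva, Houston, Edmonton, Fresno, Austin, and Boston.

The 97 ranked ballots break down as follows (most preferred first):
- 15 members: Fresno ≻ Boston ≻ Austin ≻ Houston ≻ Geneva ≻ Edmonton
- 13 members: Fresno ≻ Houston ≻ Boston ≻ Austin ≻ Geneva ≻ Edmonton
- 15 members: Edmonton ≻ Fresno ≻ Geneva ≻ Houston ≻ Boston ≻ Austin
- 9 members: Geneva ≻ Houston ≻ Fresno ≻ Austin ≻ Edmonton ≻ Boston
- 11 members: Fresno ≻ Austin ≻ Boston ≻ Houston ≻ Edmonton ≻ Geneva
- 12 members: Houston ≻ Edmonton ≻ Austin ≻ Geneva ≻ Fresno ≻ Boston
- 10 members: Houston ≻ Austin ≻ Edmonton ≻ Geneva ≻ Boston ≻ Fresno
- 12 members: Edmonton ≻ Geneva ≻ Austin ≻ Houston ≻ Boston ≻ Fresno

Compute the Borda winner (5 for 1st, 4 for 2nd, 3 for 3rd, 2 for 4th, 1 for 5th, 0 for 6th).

Houston

Geneva: 15×1 + 13×1 + 15×3 + 9×5 + 11×0 + 12×2 + 10×2 + 12×4 = 210
Houston: 15×2 + 13×4 + 15×2 + 9×4 + 11×2 + 12×5 + 10×5 + 12×2 = 304
Edmonton: 15×0 + 13×0 + 15×5 + 9×1 + 11×1 + 12×4 + 10×3 + 12×5 = 233
Fresno: 15×5 + 13×5 + 15×4 + 9×3 + 11×5 + 12×1 + 10×0 + 12×0 = 294
Austin: 15×3 + 13×2 + 15×0 + 9×2 + 11×4 + 12×3 + 10×4 + 12×3 = 245
Boston: 15×4 + 13×3 + 15×1 + 9×0 + 11×3 + 12×0 + 10×1 + 12×1 = 169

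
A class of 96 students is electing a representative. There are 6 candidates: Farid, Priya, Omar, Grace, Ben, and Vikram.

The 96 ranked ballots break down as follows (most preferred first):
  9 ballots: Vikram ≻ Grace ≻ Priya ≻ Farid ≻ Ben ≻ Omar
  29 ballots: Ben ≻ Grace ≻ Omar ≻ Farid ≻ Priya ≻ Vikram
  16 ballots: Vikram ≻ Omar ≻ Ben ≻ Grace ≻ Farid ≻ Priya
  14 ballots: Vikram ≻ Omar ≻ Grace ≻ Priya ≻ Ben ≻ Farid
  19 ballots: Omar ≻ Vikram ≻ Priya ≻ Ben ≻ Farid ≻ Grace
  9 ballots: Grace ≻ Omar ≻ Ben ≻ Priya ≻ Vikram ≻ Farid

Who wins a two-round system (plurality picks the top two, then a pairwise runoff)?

Vikram

Round 1 first-place votes: Farid 0, Priya 0, Omar 19, Grace 9, Ben 29, Vikram 39. Vikram and Ben advance.
Runoff: Vikram is ranked above Ben on 58 ballots, Ben above Vikram on 38.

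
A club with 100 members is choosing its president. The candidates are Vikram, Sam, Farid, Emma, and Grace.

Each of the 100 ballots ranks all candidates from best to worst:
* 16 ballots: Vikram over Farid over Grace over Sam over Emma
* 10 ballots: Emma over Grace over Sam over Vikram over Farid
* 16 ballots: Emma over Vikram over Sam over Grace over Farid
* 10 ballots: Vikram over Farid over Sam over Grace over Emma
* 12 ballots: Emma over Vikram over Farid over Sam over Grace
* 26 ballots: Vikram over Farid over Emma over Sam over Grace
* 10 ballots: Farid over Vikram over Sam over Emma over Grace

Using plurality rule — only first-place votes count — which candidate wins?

First-place votes: Vikram 52, Sam 0, Farid 10, Emma 38, Grace 0.

Vikram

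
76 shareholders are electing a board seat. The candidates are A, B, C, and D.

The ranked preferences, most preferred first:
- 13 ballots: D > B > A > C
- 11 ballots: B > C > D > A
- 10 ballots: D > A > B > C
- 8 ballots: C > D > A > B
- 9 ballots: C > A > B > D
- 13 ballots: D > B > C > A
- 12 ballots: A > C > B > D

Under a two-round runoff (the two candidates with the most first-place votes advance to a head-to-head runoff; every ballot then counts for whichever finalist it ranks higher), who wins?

Round 1 first-place votes: A 12, B 11, C 17, D 36. D and C advance.
Runoff: D is ranked above C on 36 ballots, C above D on 40.

C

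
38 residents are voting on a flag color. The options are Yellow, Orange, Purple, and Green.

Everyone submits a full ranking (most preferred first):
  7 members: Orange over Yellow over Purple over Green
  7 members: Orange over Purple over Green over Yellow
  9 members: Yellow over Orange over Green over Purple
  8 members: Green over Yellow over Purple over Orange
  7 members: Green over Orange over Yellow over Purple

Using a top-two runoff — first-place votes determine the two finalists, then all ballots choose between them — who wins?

Round 1 first-place votes: Yellow 9, Orange 14, Purple 0, Green 15. Green and Orange advance.
Runoff: Green is ranked above Orange on 15 ballots, Orange above Green on 23.

Orange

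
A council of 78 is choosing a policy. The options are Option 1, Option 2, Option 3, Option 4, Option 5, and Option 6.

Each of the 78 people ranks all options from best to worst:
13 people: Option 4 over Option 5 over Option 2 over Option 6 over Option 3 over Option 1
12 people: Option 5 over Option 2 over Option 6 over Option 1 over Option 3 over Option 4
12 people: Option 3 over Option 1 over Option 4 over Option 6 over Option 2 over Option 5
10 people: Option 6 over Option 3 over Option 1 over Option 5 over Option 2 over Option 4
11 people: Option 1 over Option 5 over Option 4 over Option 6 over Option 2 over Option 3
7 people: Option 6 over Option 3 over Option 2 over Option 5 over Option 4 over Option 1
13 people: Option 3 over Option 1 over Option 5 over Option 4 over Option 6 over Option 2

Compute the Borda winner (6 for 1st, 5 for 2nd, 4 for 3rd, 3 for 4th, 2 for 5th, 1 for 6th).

Option 5

Option 1: 13×1 + 12×3 + 12×5 + 10×4 + 11×6 + 7×1 + 13×5 = 287
Option 2: 13×4 + 12×5 + 12×2 + 10×2 + 11×2 + 7×4 + 13×1 = 219
Option 3: 13×2 + 12×2 + 12×6 + 10×5 + 11×1 + 7×5 + 13×6 = 296
Option 4: 13×6 + 12×1 + 12×4 + 10×1 + 11×4 + 7×2 + 13×3 = 245
Option 5: 13×5 + 12×6 + 12×1 + 10×3 + 11×5 + 7×3 + 13×4 = 307
Option 6: 13×3 + 12×4 + 12×3 + 10×6 + 11×3 + 7×6 + 13×2 = 284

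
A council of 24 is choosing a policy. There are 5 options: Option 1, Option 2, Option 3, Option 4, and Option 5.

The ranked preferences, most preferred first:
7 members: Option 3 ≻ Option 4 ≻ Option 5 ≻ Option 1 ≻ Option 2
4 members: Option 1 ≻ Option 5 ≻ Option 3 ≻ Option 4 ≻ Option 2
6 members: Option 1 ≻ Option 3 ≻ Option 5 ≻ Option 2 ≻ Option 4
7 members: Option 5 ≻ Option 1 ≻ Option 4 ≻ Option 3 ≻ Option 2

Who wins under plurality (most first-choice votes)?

First-place votes: Option 1 10, Option 2 0, Option 3 7, Option 4 0, Option 5 7.

Option 1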